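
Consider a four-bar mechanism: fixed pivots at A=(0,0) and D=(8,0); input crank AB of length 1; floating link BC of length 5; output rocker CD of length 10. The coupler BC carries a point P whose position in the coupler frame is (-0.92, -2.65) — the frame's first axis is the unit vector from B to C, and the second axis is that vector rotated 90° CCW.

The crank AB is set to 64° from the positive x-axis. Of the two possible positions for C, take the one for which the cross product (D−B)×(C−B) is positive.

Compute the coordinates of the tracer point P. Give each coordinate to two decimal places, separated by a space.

3.17 0.27

A=(0,0), D=(8.00,0)
B = A + 1.00·(cos64°, sin64°) = (0.4384, 0.8988)
|BD| = 7.6149
circle(B,5.00) ∩ circle(D,10.00): a=-1.1172, h=4.8736
  candidates: C₊=(-0.0957,5.8702) cross=37.112; C₋=(-1.2462,-3.8089) cross=-37.112
  mode + wants cross > 0 → take C=(-0.0957,5.8702) (cross=37.112)
ex = (C−B)/|BC| = (-0.1068,0.9943); ey = (-0.9943,-0.1068)
P = B + -0.92·ex + -2.65·ey = (3.1715,0.2671)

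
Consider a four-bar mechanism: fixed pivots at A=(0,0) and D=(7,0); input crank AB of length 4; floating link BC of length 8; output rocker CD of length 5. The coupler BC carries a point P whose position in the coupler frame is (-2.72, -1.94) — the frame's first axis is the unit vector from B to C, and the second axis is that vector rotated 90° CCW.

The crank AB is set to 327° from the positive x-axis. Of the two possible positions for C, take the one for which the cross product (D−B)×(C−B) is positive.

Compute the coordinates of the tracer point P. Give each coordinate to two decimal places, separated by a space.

A=(0,0), D=(7.00,0)
B = A + 4.00·(cos327°, sin327°) = (3.3547, -2.1786)
|BD| = 4.2467
circle(B,8.00) ∩ circle(D,5.00): a=6.7152, h=4.3482
  candidates: C₊=(6.8883,4.9988) cross=18.465; C₋=(11.3495,-2.4661) cross=-18.465
  mode + wants cross > 0 → take C=(6.8883,4.9988) (cross=18.465)
ex = (C−B)/|BC| = (0.4417,0.8972); ey = (-0.8972,0.4417)
P = B + -2.72·ex + -1.94·ey = (3.8938,-5.4757)

3.89 -5.48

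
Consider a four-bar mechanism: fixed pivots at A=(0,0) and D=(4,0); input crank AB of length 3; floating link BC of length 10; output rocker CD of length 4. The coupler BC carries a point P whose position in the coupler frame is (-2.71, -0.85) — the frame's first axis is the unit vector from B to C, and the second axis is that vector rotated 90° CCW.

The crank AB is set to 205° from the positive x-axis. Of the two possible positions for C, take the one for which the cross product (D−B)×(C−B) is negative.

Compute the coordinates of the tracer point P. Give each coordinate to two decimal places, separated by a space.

-5.51 -1.81

A=(0,0), D=(4.00,0)
B = A + 3.00·(cos205°, sin205°) = (-2.7189, -1.2679)
|BD| = 6.8375
circle(B,10.00) ∩ circle(D,4.00): a=9.5613, h=2.9293
  candidates: C₊=(6.1334,3.3835) cross=20.029; C₋=(7.2198,-2.3734) cross=-20.029
  mode - wants cross < 0 → take C=(7.2198,-2.3734) (cross=-20.029)
ex = (C−B)/|BC| = (0.9939,-0.1106); ey = (0.1106,0.9939)
P = B + -2.71·ex + -0.85·ey = (-5.5063,-1.8130)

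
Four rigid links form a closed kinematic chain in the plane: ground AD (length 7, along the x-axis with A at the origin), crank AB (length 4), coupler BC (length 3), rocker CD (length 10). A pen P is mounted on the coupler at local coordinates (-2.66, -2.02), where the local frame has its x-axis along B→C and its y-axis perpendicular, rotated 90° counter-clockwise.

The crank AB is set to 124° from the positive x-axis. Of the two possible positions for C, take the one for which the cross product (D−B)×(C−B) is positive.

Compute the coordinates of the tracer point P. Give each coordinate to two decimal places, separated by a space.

A=(0,0), D=(7.00,0)
B = A + 4.00·(cos124°, sin124°) = (-2.2368, 3.3162)
|BD| = 9.8140
circle(B,3.00) ∩ circle(D,10.00): a=0.2708, h=2.9878
  candidates: C₊=(-0.9724,6.0367) cross=29.322; C₋=(-2.9915,0.4126) cross=-29.322
  mode + wants cross > 0 → take C=(-0.9724,6.0367) (cross=29.322)
ex = (C−B)/|BC| = (0.4215,0.9068); ey = (-0.9068,0.4215)
P = B + -2.66·ex + -2.02·ey = (-1.5261,0.0526)

-1.53 0.05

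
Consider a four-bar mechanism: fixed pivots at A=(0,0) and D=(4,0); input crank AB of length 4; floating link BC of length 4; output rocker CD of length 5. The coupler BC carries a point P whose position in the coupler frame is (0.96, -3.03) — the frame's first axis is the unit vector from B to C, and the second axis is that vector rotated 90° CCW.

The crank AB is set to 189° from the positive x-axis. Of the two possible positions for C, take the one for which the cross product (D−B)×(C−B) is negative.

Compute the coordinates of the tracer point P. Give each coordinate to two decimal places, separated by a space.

A=(0,0), D=(4.00,0)
B = A + 4.00·(cos189°, sin189°) = (-3.9508, -0.6257)
|BD| = 7.9753
circle(B,4.00) ∩ circle(D,5.00): a=3.4234, h=2.0688
  candidates: C₊=(-0.7002,1.7053) cross=16.500; C₋=(-0.3756,-2.4196) cross=-16.500
  mode - wants cross < 0 → take C=(-0.3756,-2.4196) (cross=-16.500)
ex = (C−B)/|BC| = (0.8938,-0.4485); ey = (0.4485,0.8938)
P = B + 0.96·ex + -3.03·ey = (-4.4516,-3.7645)

-4.45 -3.76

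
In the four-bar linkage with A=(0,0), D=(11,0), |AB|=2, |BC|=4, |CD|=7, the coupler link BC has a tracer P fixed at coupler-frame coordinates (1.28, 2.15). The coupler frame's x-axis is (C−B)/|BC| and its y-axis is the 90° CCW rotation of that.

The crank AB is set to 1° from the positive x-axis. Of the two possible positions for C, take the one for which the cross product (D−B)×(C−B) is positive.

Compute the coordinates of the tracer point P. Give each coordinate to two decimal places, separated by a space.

1.26 2.43

A=(0,0), D=(11.00,0)
B = A + 2.00·(cos1°, sin1°) = (1.9997, 0.0349)
|BD| = 9.0004
circle(B,4.00) ∩ circle(D,7.00): a=2.6669, h=2.9812
  candidates: C₊=(4.6782,3.0057) cross=26.832; C₋=(4.6550,-2.9566) cross=-26.832
  mode + wants cross > 0 → take C=(4.6782,3.0057) (cross=26.832)
ex = (C−B)/|BC| = (0.6696,0.7427); ey = (-0.7427,0.6696)
P = B + 1.28·ex + 2.15·ey = (1.2600,2.4252)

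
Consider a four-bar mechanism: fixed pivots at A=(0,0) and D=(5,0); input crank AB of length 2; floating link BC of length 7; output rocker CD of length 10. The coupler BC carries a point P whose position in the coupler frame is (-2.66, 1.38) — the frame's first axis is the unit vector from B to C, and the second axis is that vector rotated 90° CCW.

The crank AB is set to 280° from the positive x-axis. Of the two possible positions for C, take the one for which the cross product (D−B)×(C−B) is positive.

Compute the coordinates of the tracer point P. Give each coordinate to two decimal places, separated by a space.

1.21 -4.84

A=(0,0), D=(5.00,0)
B = A + 2.00·(cos280°, sin280°) = (0.3473, -1.9696)
|BD| = 5.0524
circle(B,7.00) ∩ circle(D,10.00): a=-2.5209, h=6.5303
  candidates: C₊=(-4.5199,3.0613) cross=32.994; C₋=(0.5716,-8.9660) cross=-32.994
  mode + wants cross > 0 → take C=(-4.5199,3.0613) (cross=32.994)
ex = (C−B)/|BC| = (-0.6953,0.7187); ey = (-0.7187,-0.6953)
P = B + -2.66·ex + 1.38·ey = (1.2050,-4.8409)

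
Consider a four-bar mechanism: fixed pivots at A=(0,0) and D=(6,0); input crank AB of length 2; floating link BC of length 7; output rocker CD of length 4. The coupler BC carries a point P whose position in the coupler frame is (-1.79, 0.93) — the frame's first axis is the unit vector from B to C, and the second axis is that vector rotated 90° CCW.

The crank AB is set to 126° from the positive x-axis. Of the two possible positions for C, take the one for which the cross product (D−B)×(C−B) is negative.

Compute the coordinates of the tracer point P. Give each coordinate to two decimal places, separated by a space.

A=(0,0), D=(6.00,0)
B = A + 2.00·(cos126°, sin126°) = (-1.1756, 1.6180)
|BD| = 7.3557
circle(B,7.00) ∩ circle(D,4.00): a=5.9210, h=3.7338
  candidates: C₊=(5.4218,3.9580) cross=27.465; C₋=(3.7791,-3.3268) cross=-27.465
  mode - wants cross < 0 → take C=(3.7791,-3.3268) (cross=-27.465)
ex = (C−B)/|BC| = (0.7078,-0.7064); ey = (0.7064,0.7078)
P = B + -1.79·ex + 0.93·ey = (-1.7856,3.5408)

-1.79 3.54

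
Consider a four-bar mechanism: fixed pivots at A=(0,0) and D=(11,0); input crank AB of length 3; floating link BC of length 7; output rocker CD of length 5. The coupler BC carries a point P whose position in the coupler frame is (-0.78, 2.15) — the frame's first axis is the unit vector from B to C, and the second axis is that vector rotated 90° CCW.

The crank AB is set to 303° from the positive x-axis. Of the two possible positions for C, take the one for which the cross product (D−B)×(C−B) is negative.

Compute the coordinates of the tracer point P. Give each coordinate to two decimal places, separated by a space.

1.42 -0.24

A=(0,0), D=(11.00,0)
B = A + 3.00·(cos303°, sin303°) = (1.6339, -2.5160)
|BD| = 9.6981
circle(B,7.00) ∩ circle(D,5.00): a=6.0864, h=3.4577
  candidates: C₊=(6.6149,2.4023) cross=33.533; C₋=(8.4090,-4.2763) cross=-33.533
  mode - wants cross < 0 → take C=(8.4090,-4.2763) (cross=-33.533)
ex = (C−B)/|BC| = (0.9679,-0.2515); ey = (0.2515,0.9679)
P = B + -0.78·ex + 2.15·ey = (1.4196,-0.2390)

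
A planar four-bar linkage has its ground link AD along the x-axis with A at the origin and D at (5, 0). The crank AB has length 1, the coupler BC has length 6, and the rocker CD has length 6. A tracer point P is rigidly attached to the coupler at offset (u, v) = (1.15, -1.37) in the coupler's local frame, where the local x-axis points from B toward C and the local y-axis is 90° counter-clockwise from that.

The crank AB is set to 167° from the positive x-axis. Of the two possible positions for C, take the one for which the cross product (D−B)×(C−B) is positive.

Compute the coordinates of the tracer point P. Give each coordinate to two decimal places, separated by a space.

A=(0,0), D=(5.00,0)
B = A + 1.00·(cos167°, sin167°) = (-0.9744, 0.2250)
|BD| = 5.9786
circle(B,6.00) ∩ circle(D,6.00): a=2.9893, h=5.2023
  candidates: C₊=(2.2086,5.3111) cross=31.103; C₋=(1.8171,-5.0862) cross=-31.103
  mode + wants cross > 0 → take C=(2.2086,5.3111) (cross=31.103)
ex = (C−B)/|BC| = (0.5305,0.8477); ey = (-0.8477,0.5305)
P = B + 1.15·ex + -1.37·ey = (0.7970,0.4730)

0.80 0.47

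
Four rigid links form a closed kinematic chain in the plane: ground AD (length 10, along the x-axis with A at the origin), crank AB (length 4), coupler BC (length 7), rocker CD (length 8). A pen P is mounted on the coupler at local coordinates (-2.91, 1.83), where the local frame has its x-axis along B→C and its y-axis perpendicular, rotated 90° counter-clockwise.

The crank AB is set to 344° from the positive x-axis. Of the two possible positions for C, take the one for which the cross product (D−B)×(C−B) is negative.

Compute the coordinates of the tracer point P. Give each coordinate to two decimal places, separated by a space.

A=(0,0), D=(10.00,0)
B = A + 4.00·(cos344°, sin344°) = (3.8450, -1.1025)
|BD| = 6.2529
circle(B,7.00) ∩ circle(D,8.00): a=1.9270, h=6.7295
  candidates: C₊=(4.5553,5.8613) cross=42.079; C₋=(6.9285,-7.3869) cross=-42.079
  mode - wants cross < 0 → take C=(6.9285,-7.3869) (cross=-42.079)
ex = (C−B)/|BC| = (0.4405,-0.8978); ey = (0.8978,0.4405)
P = B + -2.91·ex + 1.83·ey = (4.2061,2.3160)

4.21 2.32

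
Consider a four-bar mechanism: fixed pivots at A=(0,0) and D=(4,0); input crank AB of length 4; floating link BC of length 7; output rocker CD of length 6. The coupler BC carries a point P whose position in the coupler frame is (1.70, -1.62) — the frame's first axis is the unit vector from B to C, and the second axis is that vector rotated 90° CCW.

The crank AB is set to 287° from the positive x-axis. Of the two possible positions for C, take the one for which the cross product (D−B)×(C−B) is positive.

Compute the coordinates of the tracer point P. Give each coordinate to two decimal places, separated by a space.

2.07 -1.66

A=(0,0), D=(4.00,0)
B = A + 4.00·(cos287°, sin287°) = (1.1695, -3.8252)
|BD| = 4.7586
circle(B,7.00) ∩ circle(D,6.00): a=3.7452, h=5.9138
  candidates: C₊=(-1.3566,2.7031) cross=28.141; C₋=(8.1511,-4.3322) cross=-28.141
  mode + wants cross > 0 → take C=(-1.3566,2.7031) (cross=28.141)
ex = (C−B)/|BC| = (-0.3609,0.9326); ey = (-0.9326,-0.3609)
P = B + 1.70·ex + -1.62·ey = (2.0668,-1.6552)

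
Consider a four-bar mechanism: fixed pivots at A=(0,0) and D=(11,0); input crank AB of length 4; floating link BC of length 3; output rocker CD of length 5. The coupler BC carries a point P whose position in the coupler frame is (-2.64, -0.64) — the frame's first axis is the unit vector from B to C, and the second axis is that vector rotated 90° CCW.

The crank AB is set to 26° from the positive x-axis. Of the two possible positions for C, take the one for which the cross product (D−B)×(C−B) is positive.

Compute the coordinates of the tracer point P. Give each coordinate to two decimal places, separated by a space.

1.11 0.66

A=(0,0), D=(11.00,0)
B = A + 4.00·(cos26°, sin26°) = (3.5952, 1.7535)
|BD| = 7.6096
circle(B,3.00) ∩ circle(D,5.00): a=2.7535, h=1.1909
  candidates: C₊=(6.5490,2.2778) cross=9.062; C₋=(6.0002,-0.0399) cross=-9.062
  mode + wants cross > 0 → take C=(6.5490,2.2778) (cross=9.062)
ex = (C−B)/|BC| = (0.9846,0.1748); ey = (-0.1748,0.9846)
P = B + -2.64·ex + -0.64·ey = (1.1077,0.6619)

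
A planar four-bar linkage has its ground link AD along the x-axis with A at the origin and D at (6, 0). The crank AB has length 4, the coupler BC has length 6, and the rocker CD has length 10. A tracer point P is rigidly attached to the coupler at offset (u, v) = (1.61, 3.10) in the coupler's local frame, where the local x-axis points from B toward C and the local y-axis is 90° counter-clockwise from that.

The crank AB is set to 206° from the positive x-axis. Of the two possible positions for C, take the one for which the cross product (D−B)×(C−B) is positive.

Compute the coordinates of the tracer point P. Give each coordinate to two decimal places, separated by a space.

A=(0,0), D=(6.00,0)
B = A + 4.00·(cos206°, sin206°) = (-3.5952, -1.7535)
|BD| = 9.7541
circle(B,6.00) ∩ circle(D,10.00): a=1.5964, h=5.7837
  candidates: C₊=(-3.0646,4.2230) cross=56.415; C₋=(-0.9851,-7.1560) cross=-56.415
  mode + wants cross > 0 → take C=(-3.0646,4.2230) (cross=56.415)
ex = (C−B)/|BC| = (0.0884,0.9961); ey = (-0.9961,0.0884)
P = B + 1.61·ex + 3.10·ey = (-6.5406,0.1244)

-6.54 0.12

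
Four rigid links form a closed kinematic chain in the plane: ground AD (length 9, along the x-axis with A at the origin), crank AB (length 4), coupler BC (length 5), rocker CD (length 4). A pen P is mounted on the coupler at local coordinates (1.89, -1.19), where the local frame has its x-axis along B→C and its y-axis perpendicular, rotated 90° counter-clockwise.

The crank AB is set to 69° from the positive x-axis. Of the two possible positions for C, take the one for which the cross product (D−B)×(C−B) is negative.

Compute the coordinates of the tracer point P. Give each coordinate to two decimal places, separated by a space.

A=(0,0), D=(9.00,0)
B = A + 4.00·(cos69°, sin69°) = (1.4335, 3.7343)
|BD| = 8.4379
circle(B,5.00) ∩ circle(D,4.00): a=4.7522, h=1.5544
  candidates: C₊=(6.3829,3.0250) cross=13.116; C₋=(5.0070,0.2372) cross=-13.116
  mode - wants cross < 0 → take C=(5.0070,0.2372) (cross=-13.116)
ex = (C−B)/|BC| = (0.7147,-0.6994); ey = (0.6994,0.7147)
P = B + 1.89·ex + -1.19·ey = (1.9520,1.5619)

1.95 1.56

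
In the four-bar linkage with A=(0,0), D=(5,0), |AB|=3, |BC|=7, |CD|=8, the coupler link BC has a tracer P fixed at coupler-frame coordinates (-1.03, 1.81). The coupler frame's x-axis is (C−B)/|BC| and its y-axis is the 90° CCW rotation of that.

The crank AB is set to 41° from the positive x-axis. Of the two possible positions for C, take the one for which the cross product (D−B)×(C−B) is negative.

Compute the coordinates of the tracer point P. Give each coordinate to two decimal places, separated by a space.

A=(0,0), D=(5.00,0)
B = A + 3.00·(cos41°, sin41°) = (2.2641, 1.9682)
|BD| = 3.3703
circle(B,7.00) ∩ circle(D,8.00): a=-0.5402, h=6.9791
  candidates: C₊=(5.9013,7.9491) cross=23.522; C₋=(-2.2501,-3.3818) cross=-23.522
  mode - wants cross < 0 → take C=(-2.2501,-3.3818) (cross=-23.522)
ex = (C−B)/|BC| = (-0.6449,-0.7643); ey = (0.7643,-0.6449)
P = B + -1.03·ex + 1.81·ey = (4.3117,1.5881)

4.31 1.59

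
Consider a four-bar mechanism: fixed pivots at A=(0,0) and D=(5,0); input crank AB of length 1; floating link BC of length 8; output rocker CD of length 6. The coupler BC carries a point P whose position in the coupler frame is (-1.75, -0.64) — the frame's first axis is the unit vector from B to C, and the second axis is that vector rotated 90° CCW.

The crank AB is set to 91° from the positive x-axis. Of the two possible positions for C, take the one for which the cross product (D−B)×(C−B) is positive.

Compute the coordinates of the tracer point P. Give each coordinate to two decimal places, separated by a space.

A=(0,0), D=(5.00,0)
B = A + 1.00·(cos91°, sin91°) = (-0.0175, 0.9998)
|BD| = 5.1161
circle(B,8.00) ∩ circle(D,6.00): a=5.2945, h=5.9973
  candidates: C₊=(6.3470,5.8468) cross=30.683; C₋=(4.0029,-5.9166) cross=-30.683
  mode + wants cross > 0 → take C=(6.3470,5.8468) (cross=30.683)
ex = (C−B)/|BC| = (0.7956,0.6059); ey = (-0.6059,0.7956)
P = B + -1.75·ex + -0.64·ey = (-1.0219,-0.5696)

-1.02 -0.57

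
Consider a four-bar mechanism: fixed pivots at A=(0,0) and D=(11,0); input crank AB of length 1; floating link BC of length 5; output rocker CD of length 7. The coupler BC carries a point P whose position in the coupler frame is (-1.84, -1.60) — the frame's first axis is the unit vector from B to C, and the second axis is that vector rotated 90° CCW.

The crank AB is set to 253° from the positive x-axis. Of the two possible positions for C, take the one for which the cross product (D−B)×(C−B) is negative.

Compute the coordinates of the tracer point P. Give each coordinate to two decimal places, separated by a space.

A=(0,0), D=(11.00,0)
B = A + 1.00·(cos253°, sin253°) = (-0.2924, -0.9563)
|BD| = 11.3328
circle(B,5.00) ∩ circle(D,7.00): a=4.6075, h=1.9418
  candidates: C₊=(4.1349,1.3674) cross=22.006; C₋=(4.4626,-2.5024) cross=-22.006
  mode - wants cross < 0 → take C=(4.4626,-2.5024) (cross=-22.006)
ex = (C−B)/|BC| = (0.9510,-0.3092); ey = (0.3092,0.9510)
P = B + -1.84·ex + -1.60·ey = (-2.5369,-1.9089)

-2.54 -1.91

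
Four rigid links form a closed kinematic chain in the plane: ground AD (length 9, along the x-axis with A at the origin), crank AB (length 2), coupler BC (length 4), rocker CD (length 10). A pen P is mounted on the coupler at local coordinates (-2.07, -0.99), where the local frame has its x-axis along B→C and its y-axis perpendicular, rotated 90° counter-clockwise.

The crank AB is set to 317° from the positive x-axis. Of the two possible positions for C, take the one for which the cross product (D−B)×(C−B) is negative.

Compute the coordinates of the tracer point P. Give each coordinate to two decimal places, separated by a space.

1.01 0.89

A=(0,0), D=(9.00,0)
B = A + 2.00·(cos317°, sin317°) = (1.4627, -1.3640)
|BD| = 7.6597
circle(B,4.00) ∩ circle(D,10.00): a=-1.6534, h=3.6423
  candidates: C₊=(-0.8128,1.9257) cross=27.899; C₋=(0.4844,-5.2425) cross=-27.899
  mode - wants cross < 0 → take C=(0.4844,-5.2425) (cross=-27.899)
ex = (C−B)/|BC| = (-0.2446,-0.9696); ey = (0.9696,-0.2446)
P = B + -2.07·ex + -0.99·ey = (1.0091,0.8853)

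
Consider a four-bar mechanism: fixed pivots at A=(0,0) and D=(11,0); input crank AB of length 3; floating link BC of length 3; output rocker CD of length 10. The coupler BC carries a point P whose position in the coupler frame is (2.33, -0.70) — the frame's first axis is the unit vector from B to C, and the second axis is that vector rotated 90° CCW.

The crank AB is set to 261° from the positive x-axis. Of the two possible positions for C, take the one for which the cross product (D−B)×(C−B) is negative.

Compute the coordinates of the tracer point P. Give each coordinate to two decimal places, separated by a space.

A=(0,0), D=(11.00,0)
B = A + 3.00·(cos261°, sin261°) = (-0.4693, -2.9631)
|BD| = 11.8459
circle(B,3.00) ∩ circle(D,10.00): a=2.0819, h=2.1600
  candidates: C₊=(1.0062,-0.3510) cross=25.587; C₋=(2.0867,-4.5336) cross=-25.587
  mode - wants cross < 0 → take C=(2.0867,-4.5336) (cross=-25.587)
ex = (C−B)/|BC| = (0.8520,-0.5235); ey = (0.5235,0.8520)
P = B + 2.33·ex + -0.70·ey = (1.1494,-4.7793)

1.15 -4.78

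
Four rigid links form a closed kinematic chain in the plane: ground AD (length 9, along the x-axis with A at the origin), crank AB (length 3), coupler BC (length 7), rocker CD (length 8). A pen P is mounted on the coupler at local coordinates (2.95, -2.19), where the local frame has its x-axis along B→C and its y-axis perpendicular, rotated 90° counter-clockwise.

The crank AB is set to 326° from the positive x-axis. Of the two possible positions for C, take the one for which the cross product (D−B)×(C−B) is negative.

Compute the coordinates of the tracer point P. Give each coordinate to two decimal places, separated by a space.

A=(0,0), D=(9.00,0)
B = A + 3.00·(cos326°, sin326°) = (2.4871, -1.6776)
|BD| = 6.7255
circle(B,7.00) ∩ circle(D,8.00): a=2.2476, h=6.6294
  candidates: C₊=(3.0100,5.3029) cross=44.586; C₋=(6.3172,-7.5368) cross=-44.586
  mode - wants cross < 0 → take C=(6.3172,-7.5368) (cross=-44.586)
ex = (C−B)/|BC| = (0.5472,-0.8370); ey = (0.8370,0.5472)
P = B + 2.95·ex + -2.19·ey = (2.2682,-5.3451)

2.27 -5.35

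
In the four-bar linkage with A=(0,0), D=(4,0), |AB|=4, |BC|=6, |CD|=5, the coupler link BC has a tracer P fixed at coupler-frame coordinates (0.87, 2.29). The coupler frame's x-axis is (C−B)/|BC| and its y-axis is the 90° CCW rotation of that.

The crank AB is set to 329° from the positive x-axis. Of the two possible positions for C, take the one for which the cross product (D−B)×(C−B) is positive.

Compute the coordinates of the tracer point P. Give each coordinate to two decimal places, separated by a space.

1.08 -2.75

A=(0,0), D=(4.00,0)
B = A + 4.00·(cos329°, sin329°) = (3.4287, -2.0602)
|BD| = 2.1379
circle(B,6.00) ∩ circle(D,5.00): a=3.6416, h=4.7685
  candidates: C₊=(-0.1933,2.7233) cross=10.195; C₋=(8.9969,0.1746) cross=-10.195
  mode + wants cross > 0 → take C=(-0.1933,2.7233) (cross=10.195)
ex = (C−B)/|BC| = (-0.6037,0.7972); ey = (-0.7972,-0.6037)
P = B + 0.87·ex + 2.29·ey = (1.0778,-2.7489)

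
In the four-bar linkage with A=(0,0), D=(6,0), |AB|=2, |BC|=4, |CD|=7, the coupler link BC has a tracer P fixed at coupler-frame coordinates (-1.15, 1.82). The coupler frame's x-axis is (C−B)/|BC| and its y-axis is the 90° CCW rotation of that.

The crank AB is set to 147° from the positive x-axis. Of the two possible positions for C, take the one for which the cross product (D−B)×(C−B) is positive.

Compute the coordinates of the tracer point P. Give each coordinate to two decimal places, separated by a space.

A=(0,0), D=(6.00,0)
B = A + 2.00·(cos147°, sin147°) = (-1.6773, 1.0893)
|BD| = 7.7542
circle(B,4.00) ∩ circle(D,7.00): a=1.7492, h=3.5972
  candidates: C₊=(0.5599,4.4051) cross=27.894; C₋=(-0.4508,-2.7180) cross=-27.894
  mode + wants cross > 0 → take C=(0.5599,4.4051) (cross=27.894)
ex = (C−B)/|BC| = (0.5593,0.8290); ey = (-0.8290,0.5593)
P = B + -1.15·ex + 1.82·ey = (-3.8293,1.1539)

-3.83 1.15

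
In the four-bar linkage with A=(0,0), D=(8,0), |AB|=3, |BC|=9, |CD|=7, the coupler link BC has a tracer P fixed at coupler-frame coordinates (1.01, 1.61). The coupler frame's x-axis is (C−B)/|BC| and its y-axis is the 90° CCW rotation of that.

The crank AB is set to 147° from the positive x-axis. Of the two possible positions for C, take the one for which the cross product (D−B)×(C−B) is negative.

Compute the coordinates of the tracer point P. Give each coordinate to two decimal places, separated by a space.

-0.64 1.91

A=(0,0), D=(8.00,0)
B = A + 3.00·(cos147°, sin147°) = (-2.5160, 1.6339)
|BD| = 10.6422
circle(B,9.00) ∩ circle(D,7.00): a=6.8245, h=5.8673
  candidates: C₊=(5.1284,6.3839) cross=62.441; C₋=(3.3268,-5.2116) cross=-62.441
  mode - wants cross < 0 → take C=(3.3268,-5.2116) (cross=-62.441)
ex = (C−B)/|BC| = (0.6492,-0.7606); ey = (0.7606,0.6492)
P = B + 1.01·ex + 1.61·ey = (-0.6357,1.9109)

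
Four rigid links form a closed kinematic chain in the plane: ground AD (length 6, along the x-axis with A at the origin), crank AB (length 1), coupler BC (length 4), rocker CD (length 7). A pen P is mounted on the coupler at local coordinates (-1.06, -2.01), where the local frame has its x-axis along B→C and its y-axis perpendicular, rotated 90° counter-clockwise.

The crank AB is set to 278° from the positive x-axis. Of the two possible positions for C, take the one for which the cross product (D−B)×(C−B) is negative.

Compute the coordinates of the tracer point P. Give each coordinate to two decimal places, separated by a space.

-2.05 -0.39

A=(0,0), D=(6.00,0)
B = A + 1.00·(cos278°, sin278°) = (0.1392, -0.9903)
|BD| = 5.9439
circle(B,4.00) ∩ circle(D,7.00): a=0.1960, h=3.9952
  candidates: C₊=(-0.3332,2.9817) cross=23.747; C₋=(0.9980,-4.8970) cross=-23.747
  mode - wants cross < 0 → take C=(0.9980,-4.8970) (cross=-23.747)
ex = (C−B)/|BC| = (0.2147,-0.9767); ey = (0.9767,0.2147)
P = B + -1.06·ex + -2.01·ey = (-2.0515,-0.3866)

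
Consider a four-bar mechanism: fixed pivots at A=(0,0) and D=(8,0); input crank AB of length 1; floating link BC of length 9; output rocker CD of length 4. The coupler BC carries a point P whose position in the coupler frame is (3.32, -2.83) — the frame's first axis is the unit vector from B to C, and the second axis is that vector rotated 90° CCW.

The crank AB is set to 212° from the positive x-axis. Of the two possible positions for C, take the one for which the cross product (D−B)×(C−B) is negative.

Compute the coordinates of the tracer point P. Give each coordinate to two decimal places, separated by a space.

1.14 -4.41

A=(0,0), D=(8.00,0)
B = A + 1.00·(cos212°, sin212°) = (-0.8480, -0.5299)
|BD| = 8.8639
circle(B,9.00) ∩ circle(D,4.00): a=8.0985, h=3.9261
  candidates: C₊=(7.0013,3.8733) cross=34.800; C₋=(7.4707,-3.9648) cross=-34.800
  mode - wants cross < 0 → take C=(7.4707,-3.9648) (cross=-34.800)
ex = (C−B)/|BC| = (0.9243,-0.3817); ey = (0.3817,0.9243)
P = B + 3.32·ex + -2.83·ey = (1.1406,-4.4128)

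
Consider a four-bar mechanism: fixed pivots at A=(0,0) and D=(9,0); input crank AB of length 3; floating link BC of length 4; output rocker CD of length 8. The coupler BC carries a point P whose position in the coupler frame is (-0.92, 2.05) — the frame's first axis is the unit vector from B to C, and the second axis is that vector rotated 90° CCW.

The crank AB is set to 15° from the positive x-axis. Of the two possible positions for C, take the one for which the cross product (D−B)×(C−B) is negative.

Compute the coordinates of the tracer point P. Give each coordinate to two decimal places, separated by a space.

5.14 0.97

A=(0,0), D=(9.00,0)
B = A + 3.00·(cos15°, sin15°) = (2.8978, 0.7765)
|BD| = 6.1514
circle(B,4.00) ∩ circle(D,8.00): a=-0.8258, h=3.9138
  candidates: C₊=(2.5726,4.7632) cross=24.076; C₋=(1.5845,-3.0018) cross=-24.076
  mode - wants cross < 0 → take C=(1.5845,-3.0018) (cross=-24.076)
ex = (C−B)/|BC| = (-0.3283,-0.9446); ey = (0.9446,-0.3283)
P = B + -0.92·ex + 2.05·ey = (5.1362,0.9724)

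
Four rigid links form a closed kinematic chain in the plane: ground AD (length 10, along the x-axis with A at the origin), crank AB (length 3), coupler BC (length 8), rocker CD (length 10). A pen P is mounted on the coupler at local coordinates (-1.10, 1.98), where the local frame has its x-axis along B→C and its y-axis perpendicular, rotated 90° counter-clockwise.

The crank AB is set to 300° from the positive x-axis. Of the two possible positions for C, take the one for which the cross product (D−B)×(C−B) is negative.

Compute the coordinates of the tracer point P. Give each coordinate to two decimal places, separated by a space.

2.51 -0.57

A=(0,0), D=(10.00,0)
B = A + 3.00·(cos300°, sin300°) = (1.5000, -2.5981)
|BD| = 8.8882
circle(B,8.00) ∩ circle(D,10.00): a=2.4189, h=7.6255
  candidates: C₊=(1.5843,5.4015) cross=67.777; C₋=(6.0423,-9.1835) cross=-67.777
  mode - wants cross < 0 → take C=(6.0423,-9.1835) (cross=-67.777)
ex = (C−B)/|BC| = (0.5678,-0.8232); ey = (0.8232,0.5678)
P = B + -1.10·ex + 1.98·ey = (2.5053,-0.5684)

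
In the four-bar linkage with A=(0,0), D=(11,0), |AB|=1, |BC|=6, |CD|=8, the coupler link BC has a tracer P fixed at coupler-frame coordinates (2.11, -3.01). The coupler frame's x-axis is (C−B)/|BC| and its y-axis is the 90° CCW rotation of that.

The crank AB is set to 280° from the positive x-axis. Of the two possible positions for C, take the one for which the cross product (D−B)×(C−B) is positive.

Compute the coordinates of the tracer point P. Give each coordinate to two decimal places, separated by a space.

3.84 -1.21

A=(0,0), D=(11.00,0)
B = A + 1.00·(cos280°, sin280°) = (0.1736, -0.9848)
|BD| = 10.8711
circle(B,6.00) ∩ circle(D,8.00): a=4.1477, h=4.3355
  candidates: C₊=(3.9115,3.7086) cross=47.131; C₋=(4.6970,-4.9267) cross=-47.131
  mode + wants cross > 0 → take C=(3.9115,3.7086) (cross=47.131)
ex = (C−B)/|BC| = (0.6230,0.7822); ey = (-0.7822,0.6230)
P = B + 2.11·ex + -3.01·ey = (3.8427,-1.2095)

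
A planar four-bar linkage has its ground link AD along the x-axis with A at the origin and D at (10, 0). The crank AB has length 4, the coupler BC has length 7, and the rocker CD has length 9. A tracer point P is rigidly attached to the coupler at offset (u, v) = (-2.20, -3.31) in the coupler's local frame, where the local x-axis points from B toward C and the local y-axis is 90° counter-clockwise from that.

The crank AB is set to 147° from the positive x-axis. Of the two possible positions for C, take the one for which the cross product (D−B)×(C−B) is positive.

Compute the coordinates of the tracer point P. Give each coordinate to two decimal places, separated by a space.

-3.75 -1.78

A=(0,0), D=(10.00,0)
B = A + 4.00·(cos147°, sin147°) = (-3.3547, 2.1786)
|BD| = 13.5312
circle(B,7.00) ∩ circle(D,9.00): a=5.5832, h=4.2224
  candidates: C₊=(2.8354,5.4469) cross=57.134; C₋=(1.4758,-2.8876) cross=-57.134
  mode + wants cross > 0 → take C=(2.8354,5.4469) (cross=57.134)
ex = (C−B)/|BC| = (0.8843,0.4669); ey = (-0.4669,0.8843)
P = B + -2.20·ex + -3.31·ey = (-3.7547,-1.7757)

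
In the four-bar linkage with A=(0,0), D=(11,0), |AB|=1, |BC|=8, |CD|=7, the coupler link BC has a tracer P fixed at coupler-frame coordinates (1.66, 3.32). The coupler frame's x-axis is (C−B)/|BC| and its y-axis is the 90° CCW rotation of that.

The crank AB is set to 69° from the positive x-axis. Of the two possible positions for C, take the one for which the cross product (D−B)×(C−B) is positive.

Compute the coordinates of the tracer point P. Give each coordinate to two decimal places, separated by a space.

-0.25 4.60

A=(0,0), D=(11.00,0)
B = A + 1.00·(cos69°, sin69°) = (0.3584, 0.9336)
|BD| = 10.6825
circle(B,8.00) ∩ circle(D,7.00): a=6.0433, h=5.2420
  candidates: C₊=(6.8367,5.6273) cross=55.997; C₋=(5.9205,-4.8165) cross=-55.997
  mode + wants cross > 0 → take C=(6.8367,5.6273) (cross=55.997)
ex = (C−B)/|BC| = (0.8098,0.5867); ey = (-0.5867,0.8098)
P = B + 1.66·ex + 3.32·ey = (-0.2453,4.5960)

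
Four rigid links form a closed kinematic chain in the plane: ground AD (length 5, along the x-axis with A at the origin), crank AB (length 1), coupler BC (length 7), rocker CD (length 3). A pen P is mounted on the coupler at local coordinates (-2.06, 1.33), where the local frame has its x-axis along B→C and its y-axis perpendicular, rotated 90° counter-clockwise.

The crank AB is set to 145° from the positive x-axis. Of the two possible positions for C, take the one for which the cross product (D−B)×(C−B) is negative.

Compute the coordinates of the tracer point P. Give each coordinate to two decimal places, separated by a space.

A=(0,0), D=(5.00,0)
B = A + 1.00·(cos145°, sin145°) = (-0.8192, 0.5736)
|BD| = 5.8474
circle(B,7.00) ∩ circle(D,3.00): a=6.3440, h=2.9586
  candidates: C₊=(5.7845,2.8956) cross=17.300; C₋=(5.2041,-2.9931) cross=-17.300
  mode - wants cross < 0 → take C=(5.2041,-2.9931) (cross=-17.300)
ex = (C−B)/|BC| = (0.8605,-0.5095); ey = (0.5095,0.8605)
P = B + -2.06·ex + 1.33·ey = (-1.9140,2.7676)

-1.91 2.77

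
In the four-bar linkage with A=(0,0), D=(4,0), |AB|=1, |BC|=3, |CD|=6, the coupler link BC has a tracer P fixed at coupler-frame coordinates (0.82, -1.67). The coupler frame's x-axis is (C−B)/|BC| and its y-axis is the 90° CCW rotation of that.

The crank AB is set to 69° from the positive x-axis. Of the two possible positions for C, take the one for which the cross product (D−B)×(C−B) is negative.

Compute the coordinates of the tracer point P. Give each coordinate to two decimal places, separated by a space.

-1.35 1.66

A=(0,0), D=(4.00,0)
B = A + 1.00·(cos69°, sin69°) = (0.3584, 0.9336)
|BD| = 3.7594
circle(B,3.00) ∩ circle(D,6.00): a=-1.7113, h=2.4640
  candidates: C₊=(-0.6874,3.7454) cross=9.263; C₋=(-1.9112,-1.0283) cross=-9.263
  mode - wants cross < 0 → take C=(-1.9112,-1.0283) (cross=-9.263)
ex = (C−B)/|BC| = (-0.7565,-0.6540); ey = (0.6540,-0.7565)
P = B + 0.82·ex + -1.67·ey = (-1.3541,1.6607)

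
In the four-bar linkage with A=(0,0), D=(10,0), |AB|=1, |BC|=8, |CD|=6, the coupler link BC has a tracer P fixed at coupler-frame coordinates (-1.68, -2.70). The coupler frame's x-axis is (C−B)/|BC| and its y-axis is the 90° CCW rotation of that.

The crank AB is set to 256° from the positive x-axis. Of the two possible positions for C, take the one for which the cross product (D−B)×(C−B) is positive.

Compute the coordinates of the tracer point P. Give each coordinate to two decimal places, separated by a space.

0.26 -4.11

A=(0,0), D=(10.00,0)
B = A + 1.00·(cos256°, sin256°) = (-0.2419, -0.9703)
|BD| = 10.2878
circle(B,8.00) ∩ circle(D,6.00): a=6.5047, h=4.6571
  candidates: C₊=(5.7946,4.2795) cross=47.911; C₋=(6.6730,-4.9931) cross=-47.911
  mode + wants cross > 0 → take C=(5.7946,4.2795) (cross=47.911)
ex = (C−B)/|BC| = (0.7546,0.6562); ey = (-0.6562,0.7546)
P = B + -1.68·ex + -2.70·ey = (0.2622,-4.1101)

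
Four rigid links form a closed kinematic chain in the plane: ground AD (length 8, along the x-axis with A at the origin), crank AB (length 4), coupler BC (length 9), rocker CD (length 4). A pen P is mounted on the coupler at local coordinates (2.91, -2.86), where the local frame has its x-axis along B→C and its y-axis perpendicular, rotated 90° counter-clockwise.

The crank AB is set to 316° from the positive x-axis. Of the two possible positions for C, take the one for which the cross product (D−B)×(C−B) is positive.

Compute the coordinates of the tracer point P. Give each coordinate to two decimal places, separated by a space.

6.95 -2.54

A=(0,0), D=(8.00,0)
B = A + 4.00·(cos316°, sin316°) = (2.8774, -2.7786)
|BD| = 5.8277
circle(B,9.00) ∩ circle(D,4.00): a=8.4907, h=2.9847
  candidates: C₊=(8.9176,3.8933) cross=17.394; C₋=(11.7639,-1.3540) cross=-17.394
  mode + wants cross > 0 → take C=(8.9176,3.8933) (cross=17.394)
ex = (C−B)/|BC| = (0.6711,0.7413); ey = (-0.7413,0.6711)
P = B + 2.91·ex + -2.86·ey = (6.9506,-2.5408)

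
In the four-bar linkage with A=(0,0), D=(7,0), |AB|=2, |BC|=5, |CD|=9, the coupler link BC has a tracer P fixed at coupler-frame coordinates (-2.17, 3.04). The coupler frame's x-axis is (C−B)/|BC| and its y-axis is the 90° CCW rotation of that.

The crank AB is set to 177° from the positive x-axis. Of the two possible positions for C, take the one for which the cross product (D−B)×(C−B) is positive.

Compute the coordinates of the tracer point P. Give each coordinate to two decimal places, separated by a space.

-5.53 -1.10

A=(0,0), D=(7.00,0)
B = A + 2.00·(cos177°, sin177°) = (-1.9973, 0.1047)
|BD| = 8.9979
circle(B,5.00) ∩ circle(D,9.00): a=1.3871, h=4.8037
  candidates: C₊=(-0.5544,4.8920) cross=43.223; C₋=(-0.6661,-4.7149) cross=-43.223
  mode + wants cross > 0 → take C=(-0.5544,4.8920) (cross=43.223)
ex = (C−B)/|BC| = (0.2886,0.9575); ey = (-0.9575,0.2886)
P = B + -2.17·ex + 3.04·ey = (-5.5341,-1.0957)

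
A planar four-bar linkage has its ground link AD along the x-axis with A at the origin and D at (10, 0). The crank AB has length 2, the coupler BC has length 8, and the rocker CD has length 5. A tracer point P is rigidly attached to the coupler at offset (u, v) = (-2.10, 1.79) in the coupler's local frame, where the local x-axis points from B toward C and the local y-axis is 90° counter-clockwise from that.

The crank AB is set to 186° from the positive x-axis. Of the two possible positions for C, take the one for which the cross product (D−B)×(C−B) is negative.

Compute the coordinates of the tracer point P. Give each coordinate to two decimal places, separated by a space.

-3.49 2.11

A=(0,0), D=(10.00,0)
B = A + 2.00·(cos186°, sin186°) = (-1.9890, -0.2091)
|BD| = 11.9909
circle(B,8.00) ∩ circle(D,5.00): a=7.6217, h=2.4311
  candidates: C₊=(5.5891,2.3545) cross=29.151; C₋=(5.6739,-2.5069) cross=-29.151
  mode - wants cross < 0 → take C=(5.6739,-2.5069) (cross=-29.151)
ex = (C−B)/|BC| = (0.9579,-0.2872); ey = (0.2872,0.9579)
P = B + -2.10·ex + 1.79·ey = (-3.4864,2.1087)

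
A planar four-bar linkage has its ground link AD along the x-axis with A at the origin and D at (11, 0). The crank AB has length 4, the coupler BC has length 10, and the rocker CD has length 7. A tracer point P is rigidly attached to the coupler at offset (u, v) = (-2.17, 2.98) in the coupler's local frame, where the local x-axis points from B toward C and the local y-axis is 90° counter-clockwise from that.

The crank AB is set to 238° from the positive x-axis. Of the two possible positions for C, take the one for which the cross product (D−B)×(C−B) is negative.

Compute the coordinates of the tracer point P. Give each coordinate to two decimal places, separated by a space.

-3.41 0.06

A=(0,0), D=(11.00,0)
B = A + 4.00·(cos238°, sin238°) = (-2.1197, -3.3922)
|BD| = 13.5511
circle(B,10.00) ∩ circle(D,7.00): a=8.6573, h=5.0051
  candidates: C₊=(5.0091,3.6207) cross=67.824; C₋=(7.5149,-6.0708) cross=-67.824
  mode - wants cross < 0 → take C=(7.5149,-6.0708) (cross=-67.824)
ex = (C−B)/|BC| = (0.9635,-0.2679); ey = (0.2679,0.9635)
P = B + -2.17·ex + 2.98·ey = (-3.4122,0.0602)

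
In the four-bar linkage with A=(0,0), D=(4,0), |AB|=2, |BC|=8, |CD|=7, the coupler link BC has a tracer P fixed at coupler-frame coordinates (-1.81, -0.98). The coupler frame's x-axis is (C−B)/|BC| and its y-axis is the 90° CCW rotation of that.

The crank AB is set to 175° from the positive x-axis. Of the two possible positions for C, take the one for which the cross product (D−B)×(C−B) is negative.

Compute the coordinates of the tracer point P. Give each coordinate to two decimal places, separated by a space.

-3.75 1.24

A=(0,0), D=(4.00,0)
B = A + 2.00·(cos175°, sin175°) = (-1.9924, 0.1743)
|BD| = 5.9949
circle(B,8.00) ∩ circle(D,7.00): a=4.2485, h=6.7786
  candidates: C₊=(2.4514,6.8266) cross=40.637; C₋=(2.0572,-6.7250) cross=-40.637
  mode - wants cross < 0 → take C=(2.0572,-6.7250) (cross=-40.637)
ex = (C−B)/|BC| = (0.5062,-0.8624); ey = (0.8624,0.5062)
P = B + -1.81·ex + -0.98·ey = (-3.7538,1.2392)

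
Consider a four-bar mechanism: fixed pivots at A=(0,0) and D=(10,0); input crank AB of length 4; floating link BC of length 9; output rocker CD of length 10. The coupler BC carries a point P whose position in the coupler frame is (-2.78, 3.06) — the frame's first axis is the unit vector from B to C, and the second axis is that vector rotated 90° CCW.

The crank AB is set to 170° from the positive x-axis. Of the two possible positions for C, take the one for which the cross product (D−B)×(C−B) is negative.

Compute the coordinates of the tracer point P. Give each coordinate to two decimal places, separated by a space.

A=(0,0), D=(10.00,0)
B = A + 4.00·(cos170°, sin170°) = (-3.9392, 0.6946)
|BD| = 13.9565
circle(B,9.00) ∩ circle(D,10.00): a=6.2976, h=6.4297
  candidates: C₊=(2.6705,6.8029) cross=89.736; C₋=(2.0305,-6.0405) cross=-89.736
  mode - wants cross < 0 → take C=(2.0305,-6.0405) (cross=-89.736)
ex = (C−B)/|BC| = (0.6633,-0.7483); ey = (0.7483,0.6633)
P = B + -2.78·ex + 3.06·ey = (-3.4933,4.8047)

-3.49 4.80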